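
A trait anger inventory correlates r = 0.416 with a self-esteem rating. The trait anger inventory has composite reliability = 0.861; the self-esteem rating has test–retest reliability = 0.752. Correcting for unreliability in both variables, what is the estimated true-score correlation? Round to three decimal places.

0.517

r_true = r_obs / √(r_xx · r_yy) = 0.416 / √(0.861 × 0.752) = 0.416 / √0.647472 = 0.416 / 0.8047 ≈ 0.517.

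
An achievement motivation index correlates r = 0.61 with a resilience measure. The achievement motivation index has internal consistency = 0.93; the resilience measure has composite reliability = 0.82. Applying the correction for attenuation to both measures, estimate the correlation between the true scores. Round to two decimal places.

r_true = r_obs / √(r_xx · r_yy) = 0.61 / √(0.93 × 0.82) = 0.61 / √0.7626 = 0.61 / 0.8733 ≈ 0.70.

0.70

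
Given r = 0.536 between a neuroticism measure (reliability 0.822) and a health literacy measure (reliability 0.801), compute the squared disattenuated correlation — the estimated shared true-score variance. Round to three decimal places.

Disattenuated r = 0.536 / √(0.822 × 0.801) = 0.536 / 0.8114 = 0.6606.
Shared true-score variance = 0.6606² = 0.4364 ≈ 0.436.

0.436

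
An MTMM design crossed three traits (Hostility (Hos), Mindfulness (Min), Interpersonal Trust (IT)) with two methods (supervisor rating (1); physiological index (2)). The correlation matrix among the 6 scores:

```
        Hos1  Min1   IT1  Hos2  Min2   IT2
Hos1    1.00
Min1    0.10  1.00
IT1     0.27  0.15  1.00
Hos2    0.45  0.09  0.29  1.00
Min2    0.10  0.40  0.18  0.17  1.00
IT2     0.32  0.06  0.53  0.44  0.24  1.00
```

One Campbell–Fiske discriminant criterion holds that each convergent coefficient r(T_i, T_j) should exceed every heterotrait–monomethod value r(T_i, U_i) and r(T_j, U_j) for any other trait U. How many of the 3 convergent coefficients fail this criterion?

0

Each convergent coefficient versus the relevant comparison correlations:
Hos (methods 1·2): 0.45 vs {0.10, 0.17, 0.27, 0.44} → pass.
Min (methods 1·2): 0.40 vs {0.10, 0.17, 0.15, 0.24} → pass.
IT (methods 1·2): 0.53 vs {0.27, 0.44, 0.15, 0.24} → pass.
0 of 3 fail.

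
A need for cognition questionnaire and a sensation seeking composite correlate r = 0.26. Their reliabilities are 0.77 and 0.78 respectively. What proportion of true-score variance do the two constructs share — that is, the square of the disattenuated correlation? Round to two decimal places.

Disattenuated r = 0.26 / √(0.77 × 0.78) = 0.26 / 0.7750 = 0.3355.
Shared true-score variance = 0.3355² = 0.1126 ≈ 0.11.

0.11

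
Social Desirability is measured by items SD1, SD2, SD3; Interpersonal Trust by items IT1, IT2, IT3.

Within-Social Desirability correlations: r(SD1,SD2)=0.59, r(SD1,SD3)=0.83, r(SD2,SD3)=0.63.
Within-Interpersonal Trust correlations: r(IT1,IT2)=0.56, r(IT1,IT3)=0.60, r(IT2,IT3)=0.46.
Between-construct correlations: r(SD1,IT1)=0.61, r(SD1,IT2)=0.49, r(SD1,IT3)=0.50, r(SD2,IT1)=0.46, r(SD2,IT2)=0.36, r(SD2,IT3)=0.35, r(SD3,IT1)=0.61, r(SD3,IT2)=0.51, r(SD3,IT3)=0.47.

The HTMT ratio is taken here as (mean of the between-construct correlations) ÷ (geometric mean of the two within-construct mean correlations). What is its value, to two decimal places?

0.80

Between-construct mean = 4.36/9 = 0.4844.
Mean within-SD = 2.05/3 = 0.6833; mean within-IT = 1.62/3 = 0.5400.
Geometric mean = √(0.6833 × 0.5400) = 0.6074.
HTMT = 0.4844 / 0.6074 = 0.80.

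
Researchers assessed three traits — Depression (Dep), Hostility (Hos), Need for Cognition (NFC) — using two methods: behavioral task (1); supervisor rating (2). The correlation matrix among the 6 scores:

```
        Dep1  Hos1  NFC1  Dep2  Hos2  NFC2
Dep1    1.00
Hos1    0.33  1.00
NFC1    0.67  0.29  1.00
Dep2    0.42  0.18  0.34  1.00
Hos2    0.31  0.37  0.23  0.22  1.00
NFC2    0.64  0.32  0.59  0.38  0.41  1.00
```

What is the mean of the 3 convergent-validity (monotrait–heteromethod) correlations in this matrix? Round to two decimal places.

Convergent values: 0.42, 0.37, 0.59; mean = 1.38/3 = 0.46.

0.46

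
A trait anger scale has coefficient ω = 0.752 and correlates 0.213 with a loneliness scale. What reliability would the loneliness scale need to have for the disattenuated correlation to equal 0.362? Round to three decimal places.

0.460

r_true = r_obs / √(r_xx · r_yy) ⇒ 0.362 = 0.213 / √(0.752 · r_yy).
√(0.752 · r_yy) = 0.213 / 0.362 = 0.5884; 0.752 · r_yy = 0.3462; r_yy = 0.3462 / 0.752 ≈ 0.460.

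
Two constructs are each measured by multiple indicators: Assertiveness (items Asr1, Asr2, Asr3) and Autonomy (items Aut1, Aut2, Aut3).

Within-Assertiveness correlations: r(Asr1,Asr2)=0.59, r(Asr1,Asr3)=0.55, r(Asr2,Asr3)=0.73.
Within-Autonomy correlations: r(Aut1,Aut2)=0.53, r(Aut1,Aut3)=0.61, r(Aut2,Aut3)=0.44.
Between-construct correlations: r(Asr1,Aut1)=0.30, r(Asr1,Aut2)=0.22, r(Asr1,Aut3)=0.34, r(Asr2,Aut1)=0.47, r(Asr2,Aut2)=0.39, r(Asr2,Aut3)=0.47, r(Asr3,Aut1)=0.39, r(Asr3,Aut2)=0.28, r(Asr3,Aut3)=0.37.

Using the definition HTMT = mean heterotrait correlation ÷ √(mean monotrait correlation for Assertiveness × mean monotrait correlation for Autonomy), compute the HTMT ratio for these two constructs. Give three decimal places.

Mean between = 3.23/9 = 0.3589.
Mean within-Asr = 1.87/3 = 0.6233; mean within-Aut = 1.58/3 = 0.5267.
Geometric mean = √(0.6233 × 0.5267) = 0.5730.
HTMT = 0.3589 / 0.5730 = 0.626.

0.626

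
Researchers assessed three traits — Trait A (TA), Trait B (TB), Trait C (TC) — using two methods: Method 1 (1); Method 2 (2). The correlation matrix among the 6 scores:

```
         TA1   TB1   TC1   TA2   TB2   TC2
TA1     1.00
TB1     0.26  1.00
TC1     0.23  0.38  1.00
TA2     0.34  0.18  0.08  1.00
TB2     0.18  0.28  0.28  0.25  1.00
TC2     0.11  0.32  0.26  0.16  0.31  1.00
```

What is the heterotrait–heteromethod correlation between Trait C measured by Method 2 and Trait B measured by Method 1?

Different traits and methods: r(TC2, TB1) = 0.32.

0.32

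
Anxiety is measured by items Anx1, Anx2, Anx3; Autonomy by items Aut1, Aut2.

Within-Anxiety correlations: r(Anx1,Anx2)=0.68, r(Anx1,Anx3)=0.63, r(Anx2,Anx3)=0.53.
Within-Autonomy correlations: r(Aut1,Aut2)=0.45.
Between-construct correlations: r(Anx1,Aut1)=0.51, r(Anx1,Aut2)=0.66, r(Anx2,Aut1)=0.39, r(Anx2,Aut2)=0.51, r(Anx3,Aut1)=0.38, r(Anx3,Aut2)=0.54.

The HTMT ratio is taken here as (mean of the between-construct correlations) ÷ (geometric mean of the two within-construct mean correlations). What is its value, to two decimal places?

0.95

Between-construct mean = 2.99/6 = 0.4983.
Mean within-Anx = 1.84/3 = 0.6133; mean within-Aut = 0.45/1 = 0.4500.
Geometric mean = √(0.6133 × 0.4500) = 0.5253.
HTMT = 0.4983 / 0.5253 = 0.95.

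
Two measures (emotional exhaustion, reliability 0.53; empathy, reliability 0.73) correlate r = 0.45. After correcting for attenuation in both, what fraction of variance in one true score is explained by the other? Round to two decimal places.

0.52

Disattenuated r = 0.45 / √(0.53 × 0.73) = 0.45 / 0.6220 = 0.7235.
Shared true-score variance = 0.7235² = 0.5235 ≈ 0.52.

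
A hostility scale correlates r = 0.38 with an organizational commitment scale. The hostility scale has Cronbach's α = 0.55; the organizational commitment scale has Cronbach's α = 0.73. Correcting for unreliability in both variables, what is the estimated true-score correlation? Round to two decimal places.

0.60

r_true = r_obs / √(r_xx · r_yy) = 0.38 / √(0.55 × 0.73) = 0.38 / √0.4015 = 0.38 / 0.6336 ≈ 0.60.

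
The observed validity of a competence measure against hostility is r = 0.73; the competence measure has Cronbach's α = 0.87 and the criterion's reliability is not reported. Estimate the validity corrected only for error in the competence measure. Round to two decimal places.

0.78

Single correction: r_c = r_obs / √r_xx = 0.73 / √0.87 = 0.73 / 0.9327 ≈ 0.78.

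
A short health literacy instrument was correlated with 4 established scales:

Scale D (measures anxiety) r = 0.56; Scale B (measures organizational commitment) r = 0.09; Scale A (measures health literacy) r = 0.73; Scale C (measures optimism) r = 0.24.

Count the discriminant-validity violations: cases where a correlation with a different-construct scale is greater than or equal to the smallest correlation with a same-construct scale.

Convergent (same construct = health literacy): Scale A.
Smallest convergent = 0.73. Discriminant values: 0.56, 0.09, 0.24; count ≥ 0.73 → 0.

0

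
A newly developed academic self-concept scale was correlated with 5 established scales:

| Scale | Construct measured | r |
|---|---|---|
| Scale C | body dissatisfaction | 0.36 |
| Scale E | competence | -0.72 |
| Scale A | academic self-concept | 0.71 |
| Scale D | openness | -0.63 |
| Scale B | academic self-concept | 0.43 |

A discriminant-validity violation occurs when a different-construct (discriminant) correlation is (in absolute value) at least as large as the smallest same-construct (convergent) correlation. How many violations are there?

Convergent (same construct = academic self-concept): Scale A, Scale B.
Smallest convergent = 0.43. Discriminant |r|: 0.36, 0.72, 0.63; count ≥ 0.43 → 2.

2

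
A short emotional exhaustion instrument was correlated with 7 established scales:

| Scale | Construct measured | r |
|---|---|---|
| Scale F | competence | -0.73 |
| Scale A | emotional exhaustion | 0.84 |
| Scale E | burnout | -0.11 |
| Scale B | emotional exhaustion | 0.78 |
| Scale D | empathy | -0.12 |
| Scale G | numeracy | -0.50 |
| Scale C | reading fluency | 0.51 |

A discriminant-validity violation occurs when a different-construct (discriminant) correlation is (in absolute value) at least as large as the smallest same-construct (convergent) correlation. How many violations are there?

0

Convergent (same construct = emotional exhaustion): Scale A, Scale B.
Smallest convergent = 0.78. Discriminant |r|: 0.73, 0.11, 0.12, 0.50, 0.51; count ≥ 0.78 → 0.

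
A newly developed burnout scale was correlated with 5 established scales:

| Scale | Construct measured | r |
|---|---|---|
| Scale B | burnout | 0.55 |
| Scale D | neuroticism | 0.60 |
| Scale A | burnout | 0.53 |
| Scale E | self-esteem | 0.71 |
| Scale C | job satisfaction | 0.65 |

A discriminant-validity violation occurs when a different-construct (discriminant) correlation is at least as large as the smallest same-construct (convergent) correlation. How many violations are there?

3

Convergent (same construct = burnout): Scale B, Scale A.
Smallest convergent = 0.53. Discriminant values: 0.60, 0.71, 0.65; count ≥ 0.53 → 3.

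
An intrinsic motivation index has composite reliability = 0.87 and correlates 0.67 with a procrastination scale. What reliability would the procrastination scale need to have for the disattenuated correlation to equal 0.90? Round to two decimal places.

0.64

r_true = r_obs / √(r_xx · r_yy) ⇒ 0.90 = 0.67 / √(0.87 · r_yy).
√(0.87 · r_yy) = 0.67 / 0.90 = 0.7444; 0.87 · r_yy = 0.5541; r_yy = 0.5541 / 0.87 ≈ 0.64.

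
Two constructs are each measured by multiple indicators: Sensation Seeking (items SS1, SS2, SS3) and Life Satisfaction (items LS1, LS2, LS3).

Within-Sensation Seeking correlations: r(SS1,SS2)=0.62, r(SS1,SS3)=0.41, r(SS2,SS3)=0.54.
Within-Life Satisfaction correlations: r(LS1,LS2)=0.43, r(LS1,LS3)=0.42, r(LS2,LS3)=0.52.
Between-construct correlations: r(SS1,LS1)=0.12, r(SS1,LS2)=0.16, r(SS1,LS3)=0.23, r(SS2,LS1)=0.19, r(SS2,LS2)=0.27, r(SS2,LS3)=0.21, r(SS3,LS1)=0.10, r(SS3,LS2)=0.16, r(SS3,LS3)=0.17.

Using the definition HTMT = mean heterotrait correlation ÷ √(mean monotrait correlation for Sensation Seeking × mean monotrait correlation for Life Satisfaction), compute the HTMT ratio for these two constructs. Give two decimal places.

0.37

Mean heterotrait r = 1.61/9 = 0.1789.
Mean within-SS = 1.57/3 = 0.5233; mean within-LS = 1.37/3 = 0.4567.
Geometric mean = √(0.5233 × 0.4567) = 0.4889.
HTMT = 0.1789 / 0.4889 = 0.37.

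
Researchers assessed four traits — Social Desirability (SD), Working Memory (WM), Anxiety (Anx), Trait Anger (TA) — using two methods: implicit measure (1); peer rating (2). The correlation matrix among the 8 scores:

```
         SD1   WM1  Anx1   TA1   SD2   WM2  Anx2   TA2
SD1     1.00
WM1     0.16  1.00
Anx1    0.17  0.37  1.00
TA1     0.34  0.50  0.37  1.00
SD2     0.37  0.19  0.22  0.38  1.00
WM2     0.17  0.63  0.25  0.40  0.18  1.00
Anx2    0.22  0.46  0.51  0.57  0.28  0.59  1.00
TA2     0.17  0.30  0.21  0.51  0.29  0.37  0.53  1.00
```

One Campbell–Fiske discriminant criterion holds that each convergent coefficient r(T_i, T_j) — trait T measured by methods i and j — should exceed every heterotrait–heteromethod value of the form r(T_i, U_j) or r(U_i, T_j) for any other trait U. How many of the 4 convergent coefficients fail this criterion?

3

Convergent coefficients and their comparison sets:
SD (methods 1·2): 0.37 vs {0.17, 0.19, 0.22, 0.22, 0.17, 0.38} → fail.
WM (methods 1·2): 0.63 vs {0.19, 0.17, 0.46, 0.25, 0.30, 0.40} → pass.
Anx (methods 1·2): 0.51 vs {0.22, 0.22, 0.25, 0.46, 0.21, 0.57} → fail.
TA (methods 1·2): 0.51 vs {0.38, 0.17, 0.40, 0.30, 0.57, 0.21} → fail.
3 of 4 fail.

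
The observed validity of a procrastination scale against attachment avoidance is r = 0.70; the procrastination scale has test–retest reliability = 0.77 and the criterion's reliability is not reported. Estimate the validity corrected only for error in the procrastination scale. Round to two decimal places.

Single correction: r_c = r_obs / √r_xx = 0.70 / √0.77 = 0.70 / 0.8775 ≈ 0.80.

0.80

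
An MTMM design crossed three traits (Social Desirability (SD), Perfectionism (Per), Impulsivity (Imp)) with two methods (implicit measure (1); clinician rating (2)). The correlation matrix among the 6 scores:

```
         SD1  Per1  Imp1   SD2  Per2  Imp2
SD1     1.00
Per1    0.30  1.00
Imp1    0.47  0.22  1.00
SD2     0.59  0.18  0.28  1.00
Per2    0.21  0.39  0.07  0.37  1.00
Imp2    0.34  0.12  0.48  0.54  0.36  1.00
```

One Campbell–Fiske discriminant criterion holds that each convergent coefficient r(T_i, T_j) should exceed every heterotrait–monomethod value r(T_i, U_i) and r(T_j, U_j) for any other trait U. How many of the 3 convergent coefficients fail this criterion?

1

Checking each validity diagonal entry against its comparison values:
SD (methods 1·2): 0.59 vs {0.30, 0.37, 0.47, 0.54} → pass.
Per (methods 1·2): 0.39 vs {0.30, 0.37, 0.22, 0.36} → pass.
Imp (methods 1·2): 0.48 vs {0.47, 0.54, 0.22, 0.36} → fail.
1 of 3 fail.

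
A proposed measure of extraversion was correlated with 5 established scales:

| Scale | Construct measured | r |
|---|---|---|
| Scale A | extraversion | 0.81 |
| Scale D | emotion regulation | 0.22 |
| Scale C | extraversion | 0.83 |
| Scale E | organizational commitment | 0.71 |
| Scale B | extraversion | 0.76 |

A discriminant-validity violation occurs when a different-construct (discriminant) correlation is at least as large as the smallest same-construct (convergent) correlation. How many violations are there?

0

Convergent (same construct = extraversion): Scale A, Scale C, Scale B.
Smallest convergent = 0.76. Discriminant values: 0.22, 0.71; count ≥ 0.76 → 0.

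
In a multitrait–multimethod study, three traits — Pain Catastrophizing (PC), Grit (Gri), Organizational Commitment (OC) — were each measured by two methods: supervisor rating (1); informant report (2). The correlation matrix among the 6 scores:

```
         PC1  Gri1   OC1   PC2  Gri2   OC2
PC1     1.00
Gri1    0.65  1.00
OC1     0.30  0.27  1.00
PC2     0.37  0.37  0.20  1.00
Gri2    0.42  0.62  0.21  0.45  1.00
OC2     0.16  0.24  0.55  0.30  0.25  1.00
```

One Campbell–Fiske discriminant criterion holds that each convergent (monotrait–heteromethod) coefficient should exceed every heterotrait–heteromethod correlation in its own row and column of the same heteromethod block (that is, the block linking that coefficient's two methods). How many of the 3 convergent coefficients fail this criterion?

1

Each convergent coefficient versus the relevant comparison correlations:
PC (methods 1·2): 0.37 vs {0.42, 0.37, 0.16, 0.20} → fail.
Gri (methods 1·2): 0.62 vs {0.37, 0.42, 0.24, 0.21} → pass.
OC (methods 1·2): 0.55 vs {0.20, 0.16, 0.21, 0.24} → pass.
1 of 3 fail.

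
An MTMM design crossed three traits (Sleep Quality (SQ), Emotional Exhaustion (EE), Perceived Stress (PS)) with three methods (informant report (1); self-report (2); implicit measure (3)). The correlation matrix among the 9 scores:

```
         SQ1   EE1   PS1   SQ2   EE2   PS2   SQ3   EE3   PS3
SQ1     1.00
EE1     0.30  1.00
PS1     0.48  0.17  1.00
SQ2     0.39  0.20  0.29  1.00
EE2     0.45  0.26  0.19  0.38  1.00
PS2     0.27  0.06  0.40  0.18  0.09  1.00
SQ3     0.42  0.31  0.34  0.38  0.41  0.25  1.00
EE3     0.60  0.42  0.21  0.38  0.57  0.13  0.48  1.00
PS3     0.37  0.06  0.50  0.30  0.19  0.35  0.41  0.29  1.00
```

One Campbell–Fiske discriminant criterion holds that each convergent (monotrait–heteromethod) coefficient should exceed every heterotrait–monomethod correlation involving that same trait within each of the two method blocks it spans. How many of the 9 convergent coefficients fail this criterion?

Convergent coefficients and their comparison sets:
SQ (methods 1·2): 0.39 vs {0.30, 0.38, 0.48, 0.18} → fail.
SQ (methods 1·3): 0.42 vs {0.30, 0.48, 0.48, 0.41} → fail.
SQ (methods 2·3): 0.38 vs {0.38, 0.48, 0.18, 0.41} → fail.
EE (methods 1·2): 0.26 vs {0.30, 0.38, 0.17, 0.09} → fail.
EE (methods 1·3): 0.42 vs {0.30, 0.48, 0.17, 0.29} → fail.
EE (methods 2·3): 0.57 vs {0.38, 0.48, 0.09, 0.29} → pass.
PS (methods 1·2): 0.40 vs {0.48, 0.18, 0.17, 0.09} → fail.
PS (methods 1·3): 0.50 vs {0.48, 0.41, 0.17, 0.29} → pass.
PS (methods 2·3): 0.35 vs {0.18, 0.41, 0.09, 0.29} → fail.
7 of 9 fail.

7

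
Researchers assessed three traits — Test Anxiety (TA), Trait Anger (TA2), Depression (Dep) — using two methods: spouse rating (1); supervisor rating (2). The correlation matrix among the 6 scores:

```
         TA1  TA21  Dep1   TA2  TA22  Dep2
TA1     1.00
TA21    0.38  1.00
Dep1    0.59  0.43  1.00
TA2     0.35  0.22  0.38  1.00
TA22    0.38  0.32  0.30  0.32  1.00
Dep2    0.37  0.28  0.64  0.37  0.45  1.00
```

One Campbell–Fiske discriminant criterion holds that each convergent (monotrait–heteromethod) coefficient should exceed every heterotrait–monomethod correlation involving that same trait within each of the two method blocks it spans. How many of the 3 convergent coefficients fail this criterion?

2

Convergent coefficients and their comparison sets:
TA (methods 1·2): 0.35 vs {0.38, 0.32, 0.59, 0.37} → fail.
TA2 (methods 1·2): 0.32 vs {0.38, 0.32, 0.43, 0.45} → fail.
Dep (methods 1·2): 0.64 vs {0.59, 0.37, 0.43, 0.45} → pass.
2 of 3 fail.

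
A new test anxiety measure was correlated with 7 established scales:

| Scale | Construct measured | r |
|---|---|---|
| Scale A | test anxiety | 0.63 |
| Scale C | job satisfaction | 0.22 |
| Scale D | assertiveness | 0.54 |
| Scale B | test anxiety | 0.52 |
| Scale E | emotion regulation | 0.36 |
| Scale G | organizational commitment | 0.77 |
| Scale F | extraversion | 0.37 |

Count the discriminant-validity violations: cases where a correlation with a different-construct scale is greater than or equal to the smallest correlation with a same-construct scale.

2

Convergent (same construct = test anxiety): Scale A, Scale B.
Smallest convergent = 0.52. Discriminant values: 0.22, 0.54, 0.36, 0.77, 0.37; count ≥ 0.52 → 2.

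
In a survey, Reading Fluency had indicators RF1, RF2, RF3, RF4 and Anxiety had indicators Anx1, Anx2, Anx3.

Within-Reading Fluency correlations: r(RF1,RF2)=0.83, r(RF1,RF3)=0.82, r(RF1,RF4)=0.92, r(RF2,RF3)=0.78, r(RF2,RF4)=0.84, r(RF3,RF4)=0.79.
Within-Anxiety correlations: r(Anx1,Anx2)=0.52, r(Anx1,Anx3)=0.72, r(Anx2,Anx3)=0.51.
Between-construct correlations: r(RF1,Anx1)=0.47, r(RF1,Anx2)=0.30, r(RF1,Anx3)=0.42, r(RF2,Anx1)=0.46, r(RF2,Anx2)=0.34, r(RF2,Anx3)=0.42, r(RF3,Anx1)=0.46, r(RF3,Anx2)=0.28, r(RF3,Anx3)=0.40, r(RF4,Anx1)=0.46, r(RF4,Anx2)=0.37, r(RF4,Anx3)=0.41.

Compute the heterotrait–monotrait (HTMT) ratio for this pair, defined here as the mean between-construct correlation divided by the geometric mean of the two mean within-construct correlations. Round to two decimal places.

0.57

Mean heterotrait r = 4.79/12 = 0.3992.
Mean within-RF = 4.98/6 = 0.8300; mean within-Anx = 1.75/3 = 0.5833.
Geometric mean = √(0.8300 × 0.5833) = 0.6958.
HTMT = 0.3992 / 0.6958 = 0.57.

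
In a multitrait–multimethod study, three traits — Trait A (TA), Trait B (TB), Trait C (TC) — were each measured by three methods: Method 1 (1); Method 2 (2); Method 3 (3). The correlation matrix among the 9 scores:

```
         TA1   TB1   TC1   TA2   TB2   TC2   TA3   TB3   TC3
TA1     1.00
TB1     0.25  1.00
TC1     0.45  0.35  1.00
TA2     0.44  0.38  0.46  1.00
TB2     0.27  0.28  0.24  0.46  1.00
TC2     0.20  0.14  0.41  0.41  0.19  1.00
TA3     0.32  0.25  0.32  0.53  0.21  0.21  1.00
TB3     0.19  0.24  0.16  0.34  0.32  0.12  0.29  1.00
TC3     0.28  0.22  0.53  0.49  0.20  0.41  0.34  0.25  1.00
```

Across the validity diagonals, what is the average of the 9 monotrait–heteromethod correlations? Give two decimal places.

0.39

Convergent values: 0.44, 0.32, 0.53, 0.28, 0.24, 0.32, 0.41, 0.53, 0.41; mean = 3.48/9 = 0.39.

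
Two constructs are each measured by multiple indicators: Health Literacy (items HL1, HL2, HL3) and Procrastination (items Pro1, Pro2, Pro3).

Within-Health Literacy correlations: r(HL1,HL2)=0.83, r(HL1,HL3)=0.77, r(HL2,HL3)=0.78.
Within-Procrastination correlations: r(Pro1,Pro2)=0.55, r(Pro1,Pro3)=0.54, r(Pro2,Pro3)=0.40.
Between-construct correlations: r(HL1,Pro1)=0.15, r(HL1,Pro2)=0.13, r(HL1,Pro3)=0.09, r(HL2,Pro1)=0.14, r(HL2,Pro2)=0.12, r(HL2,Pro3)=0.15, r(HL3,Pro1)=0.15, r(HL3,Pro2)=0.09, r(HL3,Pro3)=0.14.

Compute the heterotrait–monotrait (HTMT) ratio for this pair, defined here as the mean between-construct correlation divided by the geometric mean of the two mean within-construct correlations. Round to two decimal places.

Mean between = 1.16/9 = 0.1289.
Mean within-HL = 2.38/3 = 0.7933; mean within-Pro = 1.49/3 = 0.4967.
Geometric mean = √(0.7933 × 0.4967) = 0.6277.
HTMT = 0.1289 / 0.6277 = 0.21.

0.21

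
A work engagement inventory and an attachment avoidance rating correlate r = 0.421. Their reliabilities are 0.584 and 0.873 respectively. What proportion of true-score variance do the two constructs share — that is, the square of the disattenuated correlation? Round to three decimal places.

0.348

Disattenuated r = 0.421 / √(0.584 × 0.873) = 0.421 / 0.7140 = 0.5896.
Shared true-score variance = 0.5896² = 0.3476 ≈ 0.348.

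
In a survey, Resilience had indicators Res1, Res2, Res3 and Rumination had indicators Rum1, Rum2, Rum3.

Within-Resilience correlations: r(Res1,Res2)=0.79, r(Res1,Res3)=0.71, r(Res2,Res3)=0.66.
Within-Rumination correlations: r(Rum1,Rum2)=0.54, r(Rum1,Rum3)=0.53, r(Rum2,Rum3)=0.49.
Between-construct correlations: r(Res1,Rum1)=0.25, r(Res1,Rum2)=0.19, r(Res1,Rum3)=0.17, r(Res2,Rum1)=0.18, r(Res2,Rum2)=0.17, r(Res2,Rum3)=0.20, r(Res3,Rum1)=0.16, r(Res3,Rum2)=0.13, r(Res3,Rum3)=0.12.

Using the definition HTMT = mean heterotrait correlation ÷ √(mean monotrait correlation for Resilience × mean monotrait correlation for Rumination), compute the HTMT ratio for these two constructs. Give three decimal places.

Between-construct mean = 1.57/9 = 0.1744.
Mean within-Res = 2.16/3 = 0.7200; mean within-Rum = 1.56/3 = 0.5200.
Geometric mean = √(0.7200 × 0.5200) = 0.6119.
HTMT = 0.1744 / 0.6119 = 0.285.

0.285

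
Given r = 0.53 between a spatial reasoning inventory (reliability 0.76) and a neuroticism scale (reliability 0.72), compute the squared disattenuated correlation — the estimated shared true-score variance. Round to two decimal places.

0.51

Disattenuated r = 0.53 / √(0.76 × 0.72) = 0.53 / 0.7397 = 0.7165.
Shared true-score variance = 0.7165² = 0.5134 ≈ 0.51.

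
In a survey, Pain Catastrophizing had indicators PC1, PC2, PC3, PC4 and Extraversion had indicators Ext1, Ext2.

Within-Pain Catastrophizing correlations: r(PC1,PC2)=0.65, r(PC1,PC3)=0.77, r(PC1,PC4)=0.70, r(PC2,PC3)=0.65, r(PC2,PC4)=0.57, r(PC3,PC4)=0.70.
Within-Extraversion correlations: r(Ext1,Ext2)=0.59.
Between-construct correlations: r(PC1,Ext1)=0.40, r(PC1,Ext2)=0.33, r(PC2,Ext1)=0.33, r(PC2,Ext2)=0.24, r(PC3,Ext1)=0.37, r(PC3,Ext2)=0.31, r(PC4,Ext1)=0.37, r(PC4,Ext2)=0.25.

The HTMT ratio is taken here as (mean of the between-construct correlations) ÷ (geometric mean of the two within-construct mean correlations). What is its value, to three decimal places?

0.516

Mean between = 2.60/8 = 0.3250.
Mean within-PC = 4.04/6 = 0.6733; mean within-Ext = 0.59/1 = 0.5900.
Geometric mean = √(0.6733 × 0.5900) = 0.6303.
HTMT = 0.3250 / 0.6303 = 0.516.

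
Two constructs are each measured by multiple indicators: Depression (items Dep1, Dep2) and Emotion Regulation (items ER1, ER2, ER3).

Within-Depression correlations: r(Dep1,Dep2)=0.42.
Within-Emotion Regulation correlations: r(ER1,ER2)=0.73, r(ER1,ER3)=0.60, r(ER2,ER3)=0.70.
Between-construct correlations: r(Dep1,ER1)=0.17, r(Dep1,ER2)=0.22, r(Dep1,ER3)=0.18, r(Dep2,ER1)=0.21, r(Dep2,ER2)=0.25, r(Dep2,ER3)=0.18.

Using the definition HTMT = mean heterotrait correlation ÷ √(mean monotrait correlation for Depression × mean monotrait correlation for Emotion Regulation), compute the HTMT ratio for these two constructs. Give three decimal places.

0.378

Mean between = 1.21/6 = 0.2017.
Mean within-Dep = 0.42/1 = 0.4200; mean within-ER = 2.03/3 = 0.6767.
Geometric mean = √(0.4200 × 0.6767) = 0.5331.
HTMT = 0.2017 / 0.5331 = 0.378.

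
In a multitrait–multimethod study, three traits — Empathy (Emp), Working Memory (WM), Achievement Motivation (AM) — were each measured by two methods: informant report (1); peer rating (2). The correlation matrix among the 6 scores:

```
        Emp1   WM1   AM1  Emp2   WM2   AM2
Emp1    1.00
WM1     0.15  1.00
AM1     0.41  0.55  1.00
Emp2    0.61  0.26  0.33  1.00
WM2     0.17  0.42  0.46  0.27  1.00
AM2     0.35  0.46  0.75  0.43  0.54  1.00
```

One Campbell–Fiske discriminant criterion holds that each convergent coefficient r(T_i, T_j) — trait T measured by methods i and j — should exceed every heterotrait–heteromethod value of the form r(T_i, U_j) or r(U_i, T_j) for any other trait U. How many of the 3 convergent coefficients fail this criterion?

Checking each validity diagonal entry against its comparison values:
Emp (methods 1·2): 0.61 vs {0.17, 0.26, 0.35, 0.33} → pass.
WM (methods 1·2): 0.42 vs {0.26, 0.17, 0.46, 0.46} → fail.
AM (methods 1·2): 0.75 vs {0.33, 0.35, 0.46, 0.46} → pass.
1 of 3 fail.

1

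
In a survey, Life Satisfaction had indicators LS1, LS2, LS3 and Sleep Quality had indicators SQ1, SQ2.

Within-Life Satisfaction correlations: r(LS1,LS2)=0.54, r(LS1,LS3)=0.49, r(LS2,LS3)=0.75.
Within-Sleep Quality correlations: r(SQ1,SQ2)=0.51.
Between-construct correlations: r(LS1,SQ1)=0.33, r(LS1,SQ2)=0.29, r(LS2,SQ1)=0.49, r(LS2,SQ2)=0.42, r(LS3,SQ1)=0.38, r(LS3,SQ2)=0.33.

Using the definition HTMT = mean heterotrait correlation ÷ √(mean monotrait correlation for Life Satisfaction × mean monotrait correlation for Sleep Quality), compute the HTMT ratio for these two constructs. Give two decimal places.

0.68

Between-construct mean = 2.24/6 = 0.3733.
Mean within-LS = 1.78/3 = 0.5933; mean within-SQ = 0.51/1 = 0.5100.
Geometric mean = √(0.5933 × 0.5100) = 0.5501.
HTMT = 0.3733 / 0.5501 = 0.68.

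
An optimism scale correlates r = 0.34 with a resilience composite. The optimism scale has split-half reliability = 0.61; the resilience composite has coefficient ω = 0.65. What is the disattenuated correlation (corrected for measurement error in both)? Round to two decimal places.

0.54

r_true = r_obs / √(r_xx · r_yy) = 0.34 / √(0.61 × 0.65) = 0.34 / √0.3965 = 0.34 / 0.6297 ≈ 0.54.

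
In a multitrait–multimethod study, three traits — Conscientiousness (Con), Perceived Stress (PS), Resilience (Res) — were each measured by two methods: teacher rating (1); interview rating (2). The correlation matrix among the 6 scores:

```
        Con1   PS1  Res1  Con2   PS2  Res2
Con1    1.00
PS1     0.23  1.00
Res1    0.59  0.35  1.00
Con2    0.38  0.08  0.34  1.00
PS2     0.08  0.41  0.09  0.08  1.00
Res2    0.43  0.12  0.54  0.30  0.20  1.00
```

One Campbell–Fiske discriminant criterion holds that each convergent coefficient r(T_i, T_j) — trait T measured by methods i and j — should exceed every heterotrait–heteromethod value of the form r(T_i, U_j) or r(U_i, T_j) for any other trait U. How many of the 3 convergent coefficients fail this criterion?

Checking each validity diagonal entry against its comparison values:
Con (methods 1·2): 0.38 vs {0.08, 0.08, 0.43, 0.34} → fail.
PS (methods 1·2): 0.41 vs {0.08, 0.08, 0.12, 0.09} → pass.
Res (methods 1·2): 0.54 vs {0.34, 0.43, 0.09, 0.12} → pass.
1 of 3 fail.

1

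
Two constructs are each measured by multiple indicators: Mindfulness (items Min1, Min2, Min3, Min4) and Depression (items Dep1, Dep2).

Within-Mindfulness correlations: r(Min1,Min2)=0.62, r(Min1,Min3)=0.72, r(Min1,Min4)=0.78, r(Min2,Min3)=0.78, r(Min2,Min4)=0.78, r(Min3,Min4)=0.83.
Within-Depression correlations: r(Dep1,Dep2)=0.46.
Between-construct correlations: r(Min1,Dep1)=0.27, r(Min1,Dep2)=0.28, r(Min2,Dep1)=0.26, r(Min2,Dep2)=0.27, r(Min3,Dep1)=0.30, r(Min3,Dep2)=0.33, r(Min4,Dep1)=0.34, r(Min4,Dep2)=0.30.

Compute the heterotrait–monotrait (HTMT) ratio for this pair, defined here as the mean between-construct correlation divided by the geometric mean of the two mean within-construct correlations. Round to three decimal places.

Between-construct mean = 2.35/8 = 0.2938.
Mean within-Min = 4.51/6 = 0.7517; mean within-Dep = 0.46/1 = 0.4600.
Geometric mean = √(0.7517 × 0.4600) = 0.5880.
HTMT = 0.2938 / 0.5880 = 0.500.

0.500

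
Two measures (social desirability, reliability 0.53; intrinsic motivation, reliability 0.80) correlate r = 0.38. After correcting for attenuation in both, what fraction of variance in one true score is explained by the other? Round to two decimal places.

0.34

Disattenuated r = 0.38 / √(0.53 × 0.80) = 0.38 / 0.6512 = 0.5835.
Shared true-score variance = 0.5835² = 0.3405 ≈ 0.34.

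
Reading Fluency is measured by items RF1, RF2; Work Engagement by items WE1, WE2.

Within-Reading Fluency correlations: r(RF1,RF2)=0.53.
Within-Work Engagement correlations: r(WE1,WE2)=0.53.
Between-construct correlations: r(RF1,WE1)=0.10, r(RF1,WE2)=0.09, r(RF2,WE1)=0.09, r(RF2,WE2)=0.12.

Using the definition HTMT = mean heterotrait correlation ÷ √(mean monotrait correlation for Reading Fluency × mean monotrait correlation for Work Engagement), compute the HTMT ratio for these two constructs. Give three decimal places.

0.189

Mean between = 0.40/4 = 0.1000.
Mean within-RF = 0.53/1 = 0.5300; mean within-WE = 0.53/1 = 0.5300.
Geometric mean = √(0.5300 × 0.5300) = 0.5300.
HTMT = 0.1000 / 0.5300 = 0.189.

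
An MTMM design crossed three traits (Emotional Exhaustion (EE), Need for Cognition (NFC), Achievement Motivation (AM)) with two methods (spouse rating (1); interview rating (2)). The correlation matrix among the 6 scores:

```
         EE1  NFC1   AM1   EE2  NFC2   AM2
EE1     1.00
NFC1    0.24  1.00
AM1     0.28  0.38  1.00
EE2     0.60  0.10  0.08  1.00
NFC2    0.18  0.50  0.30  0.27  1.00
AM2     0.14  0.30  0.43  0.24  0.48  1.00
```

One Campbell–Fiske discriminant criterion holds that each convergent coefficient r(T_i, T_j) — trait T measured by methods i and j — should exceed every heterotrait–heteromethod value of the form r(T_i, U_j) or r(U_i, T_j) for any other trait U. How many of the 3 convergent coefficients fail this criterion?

Each convergent coefficient versus the relevant comparison correlations:
EE (methods 1·2): 0.60 vs {0.18, 0.10, 0.14, 0.08} → pass.
NFC (methods 1·2): 0.50 vs {0.10, 0.18, 0.30, 0.30} → pass.
AM (methods 1·2): 0.43 vs {0.08, 0.14, 0.30, 0.30} → pass.
0 of 3 fail.

0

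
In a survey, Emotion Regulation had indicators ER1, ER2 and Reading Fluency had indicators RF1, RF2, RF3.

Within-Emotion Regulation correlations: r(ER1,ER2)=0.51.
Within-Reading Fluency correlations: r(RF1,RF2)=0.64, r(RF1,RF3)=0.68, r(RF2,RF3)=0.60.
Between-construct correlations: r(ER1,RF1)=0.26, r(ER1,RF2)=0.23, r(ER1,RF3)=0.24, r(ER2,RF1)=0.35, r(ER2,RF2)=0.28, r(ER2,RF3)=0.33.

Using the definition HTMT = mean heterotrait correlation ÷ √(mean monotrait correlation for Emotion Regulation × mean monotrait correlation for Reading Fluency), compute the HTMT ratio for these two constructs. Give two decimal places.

Between-construct mean = 1.69/6 = 0.2817.
Mean within-ER = 0.51/1 = 0.5100; mean within-RF = 1.92/3 = 0.6400.
Geometric mean = √(0.5100 × 0.6400) = 0.5713.
HTMT = 0.2817 / 0.5713 = 0.49.

0.49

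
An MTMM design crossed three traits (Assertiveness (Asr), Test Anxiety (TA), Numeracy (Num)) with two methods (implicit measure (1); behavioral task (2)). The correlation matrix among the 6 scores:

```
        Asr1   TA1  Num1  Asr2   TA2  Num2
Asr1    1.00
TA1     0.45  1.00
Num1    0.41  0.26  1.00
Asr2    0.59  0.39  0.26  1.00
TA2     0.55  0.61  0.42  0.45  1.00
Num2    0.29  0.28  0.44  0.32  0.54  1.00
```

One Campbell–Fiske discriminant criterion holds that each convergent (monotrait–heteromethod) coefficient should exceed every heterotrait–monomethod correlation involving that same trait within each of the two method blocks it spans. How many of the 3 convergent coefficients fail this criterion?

1

Convergent coefficients and their comparison sets:
Asr (methods 1·2): 0.59 vs {0.45, 0.45, 0.41, 0.32} → pass.
TA (methods 1·2): 0.61 vs {0.45, 0.45, 0.26, 0.54} → pass.
Num (methods 1·2): 0.44 vs {0.41, 0.32, 0.26, 0.54} → fail.
1 of 3 fail.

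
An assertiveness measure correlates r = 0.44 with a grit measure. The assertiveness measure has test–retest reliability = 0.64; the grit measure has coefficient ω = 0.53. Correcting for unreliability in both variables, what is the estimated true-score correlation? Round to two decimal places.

0.76

r_true = r_obs / √(r_xx · r_yy) = 0.44 / √(0.64 × 0.53) = 0.44 / √0.3392 = 0.44 / 0.5824 ≈ 0.76.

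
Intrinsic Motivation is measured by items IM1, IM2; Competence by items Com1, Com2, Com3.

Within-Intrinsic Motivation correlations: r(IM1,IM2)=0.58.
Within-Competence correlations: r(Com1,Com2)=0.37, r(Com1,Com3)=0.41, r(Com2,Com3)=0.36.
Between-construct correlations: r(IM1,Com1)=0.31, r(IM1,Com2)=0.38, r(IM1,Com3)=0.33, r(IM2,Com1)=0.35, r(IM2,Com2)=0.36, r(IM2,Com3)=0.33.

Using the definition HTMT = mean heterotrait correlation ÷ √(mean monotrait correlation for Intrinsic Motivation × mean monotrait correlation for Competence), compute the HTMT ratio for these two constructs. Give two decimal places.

Mean between = 2.06/6 = 0.3433.
Mean within-IM = 0.58/1 = 0.5800; mean within-Com = 1.14/3 = 0.3800.
Geometric mean = √(0.5800 × 0.3800) = 0.4695.
HTMT = 0.3433 / 0.4695 = 0.73.

0.73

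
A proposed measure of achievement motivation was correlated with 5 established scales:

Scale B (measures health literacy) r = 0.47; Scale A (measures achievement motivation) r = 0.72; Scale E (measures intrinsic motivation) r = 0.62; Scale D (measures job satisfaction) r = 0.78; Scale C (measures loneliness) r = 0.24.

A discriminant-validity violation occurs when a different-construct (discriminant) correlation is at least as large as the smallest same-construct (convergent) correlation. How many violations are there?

Convergent (same construct = achievement motivation): Scale A.
Smallest convergent = 0.72. Discriminant values: 0.47, 0.62, 0.78, 0.24; count ≥ 0.72 → 1.

1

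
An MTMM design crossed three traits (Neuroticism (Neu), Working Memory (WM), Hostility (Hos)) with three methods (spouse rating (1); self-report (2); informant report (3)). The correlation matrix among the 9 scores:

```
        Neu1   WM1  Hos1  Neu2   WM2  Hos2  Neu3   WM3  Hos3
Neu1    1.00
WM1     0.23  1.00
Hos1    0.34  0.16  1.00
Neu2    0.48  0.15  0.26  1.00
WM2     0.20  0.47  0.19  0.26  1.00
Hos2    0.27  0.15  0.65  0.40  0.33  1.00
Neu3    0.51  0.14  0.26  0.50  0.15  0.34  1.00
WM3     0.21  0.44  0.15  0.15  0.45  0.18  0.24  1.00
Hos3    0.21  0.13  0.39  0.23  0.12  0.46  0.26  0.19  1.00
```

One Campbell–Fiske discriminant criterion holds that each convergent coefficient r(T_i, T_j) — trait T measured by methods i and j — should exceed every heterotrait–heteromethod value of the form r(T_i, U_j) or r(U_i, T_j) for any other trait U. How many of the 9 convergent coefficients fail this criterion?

0

Convergent coefficients and their comparison sets:
Neu (methods 1·2): 0.48 vs {0.20, 0.15, 0.27, 0.26} → pass.
Neu (methods 1·3): 0.51 vs {0.21, 0.14, 0.21, 0.26} → pass.
Neu (methods 2·3): 0.50 vs {0.15, 0.15, 0.23, 0.34} → pass.
WM (methods 1·2): 0.47 vs {0.15, 0.20, 0.15, 0.19} → pass.
WM (methods 1·3): 0.44 vs {0.14, 0.21, 0.13, 0.15} → pass.
WM (methods 2·3): 0.45 vs {0.15, 0.15, 0.12, 0.18} → pass.
Hos (methods 1·2): 0.65 vs {0.26, 0.27, 0.19, 0.15} → pass.
Hos (methods 1·3): 0.39 vs {0.26, 0.21, 0.15, 0.13} → pass.
Hos (methods 2·3): 0.46 vs {0.34, 0.23, 0.18, 0.12} → pass.
0 of 9 fail.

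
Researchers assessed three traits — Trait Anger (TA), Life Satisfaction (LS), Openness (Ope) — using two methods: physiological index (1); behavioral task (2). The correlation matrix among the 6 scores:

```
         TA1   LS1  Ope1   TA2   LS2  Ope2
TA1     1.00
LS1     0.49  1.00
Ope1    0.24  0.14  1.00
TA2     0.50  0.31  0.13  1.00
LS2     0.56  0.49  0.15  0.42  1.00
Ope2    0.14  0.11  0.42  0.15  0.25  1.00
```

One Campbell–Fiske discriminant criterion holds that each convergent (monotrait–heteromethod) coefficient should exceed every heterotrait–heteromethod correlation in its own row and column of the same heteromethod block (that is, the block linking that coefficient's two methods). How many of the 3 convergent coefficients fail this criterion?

2

Checking each validity diagonal entry against its comparison values:
TA (methods 1·2): 0.50 vs {0.56, 0.31, 0.14, 0.13} → fail.
LS (methods 1·2): 0.49 vs {0.31, 0.56, 0.11, 0.15} → fail.
Ope (methods 1·2): 0.42 vs {0.13, 0.14, 0.15, 0.11} → pass.
2 of 3 fail.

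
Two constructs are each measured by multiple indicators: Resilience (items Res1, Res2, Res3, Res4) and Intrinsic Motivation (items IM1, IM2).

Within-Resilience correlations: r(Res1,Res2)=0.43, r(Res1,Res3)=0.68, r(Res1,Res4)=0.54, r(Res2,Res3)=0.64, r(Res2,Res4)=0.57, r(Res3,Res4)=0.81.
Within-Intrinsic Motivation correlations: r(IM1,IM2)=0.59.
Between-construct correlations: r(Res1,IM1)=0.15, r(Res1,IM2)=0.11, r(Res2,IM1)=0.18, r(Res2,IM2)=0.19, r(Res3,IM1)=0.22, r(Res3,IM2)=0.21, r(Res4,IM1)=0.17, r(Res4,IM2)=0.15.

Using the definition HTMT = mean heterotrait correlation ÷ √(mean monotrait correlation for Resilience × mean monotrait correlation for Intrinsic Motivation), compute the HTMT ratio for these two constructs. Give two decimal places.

Mean heterotrait r = 1.38/8 = 0.1725.
Mean within-Res = 3.67/6 = 0.6117; mean within-IM = 0.59/1 = 0.5900.
Geometric mean = √(0.6117 × 0.5900) = 0.6008.
HTMT = 0.1725 / 0.6008 = 0.29.

0.29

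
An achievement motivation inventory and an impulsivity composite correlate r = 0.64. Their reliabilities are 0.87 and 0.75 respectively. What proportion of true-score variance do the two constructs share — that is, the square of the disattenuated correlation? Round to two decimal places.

Disattenuated r = 0.64 / √(0.87 × 0.75) = 0.64 / 0.8078 = 0.7923.
Shared true-score variance = 0.7923² = 0.6277 ≈ 0.63.

0.63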